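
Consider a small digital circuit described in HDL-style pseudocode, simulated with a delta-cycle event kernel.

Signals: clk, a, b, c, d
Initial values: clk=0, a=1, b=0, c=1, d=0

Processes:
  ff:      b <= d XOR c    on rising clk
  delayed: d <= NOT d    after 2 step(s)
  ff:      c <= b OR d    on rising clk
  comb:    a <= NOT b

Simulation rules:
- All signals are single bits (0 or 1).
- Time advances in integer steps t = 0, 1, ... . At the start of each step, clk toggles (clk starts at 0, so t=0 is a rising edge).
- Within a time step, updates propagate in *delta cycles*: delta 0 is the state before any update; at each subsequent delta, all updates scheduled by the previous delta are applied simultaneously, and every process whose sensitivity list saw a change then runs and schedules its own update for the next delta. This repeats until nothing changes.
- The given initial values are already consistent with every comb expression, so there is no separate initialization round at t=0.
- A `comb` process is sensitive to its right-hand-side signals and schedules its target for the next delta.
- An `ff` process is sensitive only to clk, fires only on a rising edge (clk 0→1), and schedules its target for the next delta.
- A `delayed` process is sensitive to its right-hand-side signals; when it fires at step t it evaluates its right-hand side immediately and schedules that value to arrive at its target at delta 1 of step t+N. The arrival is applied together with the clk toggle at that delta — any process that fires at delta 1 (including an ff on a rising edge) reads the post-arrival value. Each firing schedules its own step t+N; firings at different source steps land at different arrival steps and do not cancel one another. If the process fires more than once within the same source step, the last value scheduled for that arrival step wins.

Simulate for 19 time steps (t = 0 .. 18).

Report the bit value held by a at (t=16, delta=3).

t=0 Δ0: a=1 c=1 b=0 clk=0 d=0
  Δ1: clk:0→1
  Δ2: c:1→0, b:0→1
  Δ3: a:1→0
  (3Δ to stable)
t=1 Δ0: a=0 c=0 b=1 clk=1 d=0
  Δ1: clk:1→0
  (1Δ to stable)
t=2 Δ0: a=0 c=0 b=1 clk=0 d=0
  Δ1: clk:0→1
  Δ2: c:0→1, b:1→0
  Δ3: a:0→1
  (3Δ to stable)
t=3 Δ0: a=1 c=1 b=0 clk=1 d=0
  Δ1: clk:1→0
  (1Δ to stable)
t=4 Δ0: a=1 c=1 b=0 clk=0 d=0
  Δ1: clk:0→1
  Δ2: c:1→0, b:0→1
  Δ3: a:1→0
  (3Δ to stable)
t=5 Δ0: a=0 c=0 b=1 clk=1 d=0
  Δ1: clk:1→0
  (1Δ to stable)
t=6 Δ0: a=0 c=0 b=1 clk=0 d=0
  Δ1: clk:0→1
  Δ2: c:0→1, b:1→0
  Δ3: a:0→1
  (3Δ to stable)
t=7 Δ0: a=1 c=1 b=0 clk=1 d=0
  Δ1: clk:1→0
  (1Δ to stable)
t=8 Δ0: a=1 c=1 b=0 clk=0 d=0
  Δ1: clk:0→1
  Δ2: c:1→0, b:0→1
  Δ3: a:1→0
  (3Δ to stable)
t=9 Δ0: a=0 c=0 b=1 clk=1 d=0
  Δ1: clk:1→0
  (1Δ to stable)
t=10 Δ0: a=0 c=0 b=1 clk=0 d=0
  Δ1: clk:0→1
  Δ2: c:0→1, b:1→0
  Δ3: a:0→1
  (3Δ to stable)
t=11 Δ0: a=1 c=1 b=0 clk=1 d=0
  Δ1: clk:1→0
  (1Δ to stable)
t=12 Δ0: a=1 c=1 b=0 clk=0 d=0
  Δ1: clk:0→1
  Δ2: c:1→0, b:0→1
  Δ3: a:1→0
  (3Δ to stable)
t=13 Δ0: a=0 c=0 b=1 clk=1 d=0
  Δ1: clk:1→0
  (1Δ to stable)
t=14 Δ0: a=0 c=0 b=1 clk=0 d=0
  Δ1: clk:0→1
  Δ2: c:0→1, b:1→0
  Δ3: a:0→1
  (3Δ to stable)
t=15 Δ0: a=1 c=1 b=0 clk=1 d=0
  Δ1: clk:1→0
  (1Δ to stable)
t=16 Δ0: a=1 c=1 b=0 clk=0 d=0
  Δ1: clk:0→1
  Δ2: c:1→0, b:0→1
  Δ3: a:1→0
  (3Δ to stable)
t=17 Δ0: a=0 c=0 b=1 clk=1 d=0
  Δ1: clk:1→0
  (1Δ to stable)
t=18 Δ0: a=0 c=0 b=1 clk=0 d=0
  Δ1: clk:0→1
  Δ2: c:0→1, b:1→0
  Δ3: a:0→1
  (3Δ to stable)

0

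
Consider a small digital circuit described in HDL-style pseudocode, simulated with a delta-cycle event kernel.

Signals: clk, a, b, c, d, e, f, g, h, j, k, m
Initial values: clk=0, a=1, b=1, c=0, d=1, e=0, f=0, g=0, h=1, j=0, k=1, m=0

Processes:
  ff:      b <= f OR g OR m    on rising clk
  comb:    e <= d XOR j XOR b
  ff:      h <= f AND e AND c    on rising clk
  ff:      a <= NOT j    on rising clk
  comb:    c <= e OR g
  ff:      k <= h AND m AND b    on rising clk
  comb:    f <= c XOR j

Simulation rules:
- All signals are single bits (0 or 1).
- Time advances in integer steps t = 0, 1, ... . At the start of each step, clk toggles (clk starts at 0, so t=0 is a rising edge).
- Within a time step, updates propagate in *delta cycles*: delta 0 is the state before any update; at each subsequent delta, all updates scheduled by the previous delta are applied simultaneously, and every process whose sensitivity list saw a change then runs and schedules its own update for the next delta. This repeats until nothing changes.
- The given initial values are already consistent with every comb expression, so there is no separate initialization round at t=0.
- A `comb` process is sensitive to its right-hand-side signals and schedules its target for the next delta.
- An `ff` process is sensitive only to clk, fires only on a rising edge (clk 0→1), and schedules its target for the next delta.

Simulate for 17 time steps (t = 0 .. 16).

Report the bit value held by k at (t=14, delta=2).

0

t0.Δ0 c=0 m=0 clk=0 a=1 k=1 h=1 d=1 e=0 j=0 g=0 f=0 b=1
t0.Δ1 c=0 m=0 clk=1 a=1 k=1 h=1 d=1 e=0 j=0 g=0 f=0 b=1
t0.Δ2 c=0 m=0 clk=1 a=1 k=0 h=0 d=1 e=0 j=0 g=0 f=0 b=0
t0.Δ3 c=0 m=0 clk=1 a=1 k=0 h=0 d=1 e=1 j=0 g=0 f=0 b=0
t0.Δ4 c=1 m=0 clk=1 a=1 k=0 h=0 d=1 e=1 j=0 g=0 f=0 b=0
t0.Δ5 c=1 m=0 clk=1 a=1 k=0 h=0 d=1 e=1 j=0 g=0 f=1 b=0
t1.Δ0 c=1 m=0 clk=1 a=1 k=0 h=0 d=1 e=1 j=0 g=0 f=1 b=0
t1.Δ1 c=1 m=0 clk=0 a=1 k=0 h=0 d=1 e=1 j=0 g=0 f=1 b=0
t2.Δ0 c=1 m=0 clk=0 a=1 k=0 h=0 d=1 e=1 j=0 g=0 f=1 b=0
t2.Δ1 c=1 m=0 clk=1 a=1 k=0 h=0 d=1 e=1 j=0 g=0 f=1 b=0
t2.Δ2 c=1 m=0 clk=1 a=1 k=0 h=1 d=1 e=1 j=0 g=0 f=1 b=1
t2.Δ3 c=1 m=0 clk=1 a=1 k=0 h=1 d=1 e=0 j=0 g=0 f=1 b=1
t2.Δ4 c=0 m=0 clk=1 a=1 k=0 h=1 d=1 e=0 j=0 g=0 f=1 b=1
t2.Δ5 c=0 m=0 clk=1 a=1 k=0 h=1 d=1 e=0 j=0 g=0 f=0 b=1
t3.Δ0 c=0 m=0 clk=1 a=1 k=0 h=1 d=1 e=0 j=0 g=0 f=0 b=1
t3.Δ1 c=0 m=0 clk=0 a=1 k=0 h=1 d=1 e=0 j=0 g=0 f=0 b=1
t4.Δ0 c=0 m=0 clk=0 a=1 k=0 h=1 d=1 e=0 j=0 g=0 f=0 b=1
t4.Δ1 c=0 m=0 clk=1 a=1 k=0 h=1 d=1 e=0 j=0 g=0 f=0 b=1
t4.Δ2 c=0 m=0 clk=1 a=1 k=0 h=0 d=1 e=0 j=0 g=0 f=0 b=0
t4.Δ3 c=0 m=0 clk=1 a=1 k=0 h=0 d=1 e=1 j=0 g=0 f=0 b=0
t4.Δ4 c=1 m=0 clk=1 a=1 k=0 h=0 d=1 e=1 j=0 g=0 f=0 b=0
t4.Δ5 c=1 m=0 clk=1 a=1 k=0 h=0 d=1 e=1 j=0 g=0 f=1 b=0
t5.Δ0 c=1 m=0 clk=1 a=1 k=0 h=0 d=1 e=1 j=0 g=0 f=1 b=0
t5.Δ1 c=1 m=0 clk=0 a=1 k=0 h=0 d=1 e=1 j=0 g=0 f=1 b=0
t6.Δ0 c=1 m=0 clk=0 a=1 k=0 h=0 d=1 e=1 j=0 g=0 f=1 b=0
t6.Δ1 c=1 m=0 clk=1 a=1 k=0 h=0 d=1 e=1 j=0 g=0 f=1 b=0
t6.Δ2 c=1 m=0 clk=1 a=1 k=0 h=1 d=1 e=1 j=0 g=0 f=1 b=1
t6.Δ3 c=1 m=0 clk=1 a=1 k=0 h=1 d=1 e=0 j=0 g=0 f=1 b=1
t6.Δ4 c=0 m=0 clk=1 a=1 k=0 h=1 d=1 e=0 j=0 g=0 f=1 b=1
t6.Δ5 c=0 m=0 clk=1 a=1 k=0 h=1 d=1 e=0 j=0 g=0 f=0 b=1
t7.Δ0 c=0 m=0 clk=1 a=1 k=0 h=1 d=1 e=0 j=0 g=0 f=0 b=1
t7.Δ1 c=0 m=0 clk=0 a=1 k=0 h=1 d=1 e=0 j=0 g=0 f=0 b=1
t8.Δ0 c=0 m=0 clk=0 a=1 k=0 h=1 d=1 e=0 j=0 g=0 f=0 b=1
t8.Δ1 c=0 m=0 clk=1 a=1 k=0 h=1 d=1 e=0 j=0 g=0 f=0 b=1
t8.Δ2 c=0 m=0 clk=1 a=1 k=0 h=0 d=1 e=0 j=0 g=0 f=0 b=0
t8.Δ3 c=0 m=0 clk=1 a=1 k=0 h=0 d=1 e=1 j=0 g=0 f=0 b=0
t8.Δ4 c=1 m=0 clk=1 a=1 k=0 h=0 d=1 e=1 j=0 g=0 f=0 b=0
t8.Δ5 c=1 m=0 clk=1 a=1 k=0 h=0 d=1 e=1 j=0 g=0 f=1 b=0
t9.Δ0 c=1 m=0 clk=1 a=1 k=0 h=0 d=1 e=1 j=0 g=0 f=1 b=0
t9.Δ1 c=1 m=0 clk=0 a=1 k=0 h=0 d=1 e=1 j=0 g=0 f=1 b=0
t10.Δ0 c=1 m=0 clk=0 a=1 k=0 h=0 d=1 e=1 j=0 g=0 f=1 b=0
t10.Δ1 c=1 m=0 clk=1 a=1 k=0 h=0 d=1 e=1 j=0 g=0 f=1 b=0
t10.Δ2 c=1 m=0 clk=1 a=1 k=0 h=1 d=1 e=1 j=0 g=0 f=1 b=1
t10.Δ3 c=1 m=0 clk=1 a=1 k=0 h=1 d=1 e=0 j=0 g=0 f=1 b=1
t10.Δ4 c=0 m=0 clk=1 a=1 k=0 h=1 d=1 e=0 j=0 g=0 f=1 b=1
t10.Δ5 c=0 m=0 clk=1 a=1 k=0 h=1 d=1 e=0 j=0 g=0 f=0 b=1
t11.Δ0 c=0 m=0 clk=1 a=1 k=0 h=1 d=1 e=0 j=0 g=0 f=0 b=1
t11.Δ1 c=0 m=0 clk=0 a=1 k=0 h=1 d=1 e=0 j=0 g=0 f=0 b=1
t12.Δ0 c=0 m=0 clk=0 a=1 k=0 h=1 d=1 e=0 j=0 g=0 f=0 b=1
t12.Δ1 c=0 m=0 clk=1 a=1 k=0 h=1 d=1 e=0 j=0 g=0 f=0 b=1
t12.Δ2 c=0 m=0 clk=1 a=1 k=0 h=0 d=1 e=0 j=0 g=0 f=0 b=0
t12.Δ3 c=0 m=0 clk=1 a=1 k=0 h=0 d=1 e=1 j=0 g=0 f=0 b=0
t12.Δ4 c=1 m=0 clk=1 a=1 k=0 h=0 d=1 e=1 j=0 g=0 f=0 b=0
t12.Δ5 c=1 m=0 clk=1 a=1 k=0 h=0 d=1 e=1 j=0 g=0 f=1 b=0
t13.Δ0 c=1 m=0 clk=1 a=1 k=0 h=0 d=1 e=1 j=0 g=0 f=1 b=0
t13.Δ1 c=1 m=0 clk=0 a=1 k=0 h=0 d=1 e=1 j=0 g=0 f=1 b=0
t14.Δ0 c=1 m=0 clk=0 a=1 k=0 h=0 d=1 e=1 j=0 g=0 f=1 b=0
t14.Δ1 c=1 m=0 clk=1 a=1 k=0 h=0 d=1 e=1 j=0 g=0 f=1 b=0
t14.Δ2 c=1 m=0 clk=1 a=1 k=0 h=1 d=1 e=1 j=0 g=0 f=1 b=1
t14.Δ3 c=1 m=0 clk=1 a=1 k=0 h=1 d=1 e=0 j=0 g=0 f=1 b=1
t14.Δ4 c=0 m=0 clk=1 a=1 k=0 h=1 d=1 e=0 j=0 g=0 f=1 b=1
t14.Δ5 c=0 m=0 clk=1 a=1 k=0 h=1 d=1 e=0 j=0 g=0 f=0 b=1
t15.Δ0 c=0 m=0 clk=1 a=1 k=0 h=1 d=1 e=0 j=0 g=0 f=0 b=1
t15.Δ1 c=0 m=0 clk=0 a=1 k=0 h=1 d=1 e=0 j=0 g=0 f=0 b=1
t16.Δ0 c=0 m=0 clk=0 a=1 k=0 h=1 d=1 e=0 j=0 g=0 f=0 b=1
t16.Δ1 c=0 m=0 clk=1 a=1 k=0 h=1 d=1 e=0 j=0 g=0 f=0 b=1
t16.Δ2 c=0 m=0 clk=1 a=1 k=0 h=0 d=1 e=0 j=0 g=0 f=0 b=0
t16.Δ3 c=0 m=0 clk=1 a=1 k=0 h=0 d=1 e=1 j=0 g=0 f=0 b=0
t16.Δ4 c=1 m=0 clk=1 a=1 k=0 h=0 d=1 e=1 j=0 g=0 f=0 b=0
t16.Δ5 c=1 m=0 clk=1 a=1 k=0 h=0 d=1 e=1 j=0 g=0 f=1 b=0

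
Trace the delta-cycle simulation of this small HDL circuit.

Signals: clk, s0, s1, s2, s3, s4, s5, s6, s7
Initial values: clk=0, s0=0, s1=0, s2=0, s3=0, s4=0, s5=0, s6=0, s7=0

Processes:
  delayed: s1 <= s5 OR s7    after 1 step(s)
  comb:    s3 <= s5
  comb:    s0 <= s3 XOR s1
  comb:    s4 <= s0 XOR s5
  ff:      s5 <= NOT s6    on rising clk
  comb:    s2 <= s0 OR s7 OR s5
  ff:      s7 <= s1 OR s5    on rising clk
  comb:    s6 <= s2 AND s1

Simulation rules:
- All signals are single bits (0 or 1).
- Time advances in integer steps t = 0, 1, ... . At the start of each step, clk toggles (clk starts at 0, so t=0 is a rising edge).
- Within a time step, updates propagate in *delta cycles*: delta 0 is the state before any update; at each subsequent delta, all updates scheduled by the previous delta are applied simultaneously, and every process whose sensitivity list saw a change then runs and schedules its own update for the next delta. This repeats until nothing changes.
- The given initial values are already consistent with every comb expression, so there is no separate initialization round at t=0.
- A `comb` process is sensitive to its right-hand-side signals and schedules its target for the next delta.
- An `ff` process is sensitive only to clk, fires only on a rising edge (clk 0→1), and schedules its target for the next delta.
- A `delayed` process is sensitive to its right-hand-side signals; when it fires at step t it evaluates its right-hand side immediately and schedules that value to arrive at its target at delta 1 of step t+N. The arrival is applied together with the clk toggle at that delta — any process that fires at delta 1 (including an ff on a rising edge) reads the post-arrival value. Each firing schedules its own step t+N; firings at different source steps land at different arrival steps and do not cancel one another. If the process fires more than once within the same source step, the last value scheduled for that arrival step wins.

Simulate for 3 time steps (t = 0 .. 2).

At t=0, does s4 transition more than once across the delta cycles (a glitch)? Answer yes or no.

t=0 Δ0: s0=0 clk=0 s4=0 s2=0 s5=0 s3=0 s6=0 s1=0 s7=0
  Δ1: clk:0→1
  Δ2: s5:0→1
  Δ3: s4:0→1, s2:0→1, s3:0→1
  Δ4: s0:0→1
  Δ5: s4:1→0
  (5Δ to stable)
t=1 Δ0: s0=1 clk=1 s4=0 s2=1 s5=1 s3=1 s6=0 s1=0 s7=0
  Δ1: clk:1→0, s1:0→1
  Δ2: s0:1→0, s6:0→1
  Δ3: s4:0→1
  (3Δ to stable)
t=2 Δ0: s0=0 clk=0 s4=1 s2=1 s5=1 s3=1 s6=1 s1=1 s7=0
  Δ1: clk:0→1
  Δ2: s5:1→0, s7:0→1
  Δ3: s4:1→0, s3:1→0
  Δ4: s0:0→1
  Δ5: s4:0→1
  (5Δ to stable)

yes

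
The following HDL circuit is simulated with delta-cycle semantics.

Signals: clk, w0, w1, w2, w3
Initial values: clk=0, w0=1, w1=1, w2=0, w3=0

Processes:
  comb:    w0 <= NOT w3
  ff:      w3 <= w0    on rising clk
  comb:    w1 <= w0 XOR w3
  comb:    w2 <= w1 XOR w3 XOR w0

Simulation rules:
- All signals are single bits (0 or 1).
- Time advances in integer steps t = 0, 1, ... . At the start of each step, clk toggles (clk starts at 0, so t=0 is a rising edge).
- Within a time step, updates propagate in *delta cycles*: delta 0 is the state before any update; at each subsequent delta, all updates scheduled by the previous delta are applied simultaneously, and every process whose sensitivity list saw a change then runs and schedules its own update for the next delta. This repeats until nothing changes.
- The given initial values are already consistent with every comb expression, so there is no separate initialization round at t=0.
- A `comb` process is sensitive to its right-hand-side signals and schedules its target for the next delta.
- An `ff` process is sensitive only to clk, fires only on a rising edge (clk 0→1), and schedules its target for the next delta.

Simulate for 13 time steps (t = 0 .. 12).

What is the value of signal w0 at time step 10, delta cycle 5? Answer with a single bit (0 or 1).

1

t=0 Δ0: w1=1 w2=0 w0=1 w3=0 clk=0
  Δ1: clk:0→1
  Δ2: w3:0→1
  Δ3: w1:1→0, w2:0→1, w0:1→0
  Δ4: w1:0→1
  Δ5: w2:1→0
  (5Δ to stable)
t=1 Δ0: w1=1 w2=0 w0=0 w3=1 clk=1
  Δ1: clk:1→0
  (1Δ to stable)
t=2 Δ0: w1=1 w2=0 w0=0 w3=1 clk=0
  Δ1: clk:0→1
  Δ2: w3:1→0
  Δ3: w1:1→0, w2:0→1, w0:0→1
  Δ4: w1:0→1
  Δ5: w2:1→0
  (5Δ to stable)
t=3 Δ0: w1=1 w2=0 w0=1 w3=0 clk=1
  Δ1: clk:1→0
  (1Δ to stable)
t=4 Δ0: w1=1 w2=0 w0=1 w3=0 clk=0
  Δ1: clk:0→1
  Δ2: w3:0→1
  Δ3: w1:1→0, w2:0→1, w0:1→0
  Δ4: w1:0→1
  Δ5: w2:1→0
  (5Δ to stable)
t=5 Δ0: w1=1 w2=0 w0=0 w3=1 clk=1
  Δ1: clk:1→0
  (1Δ to stable)
t=6 Δ0: w1=1 w2=0 w0=0 w3=1 clk=0
  Δ1: clk:0→1
  Δ2: w3:1→0
  Δ3: w1:1→0, w2:0→1, w0:0→1
  Δ4: w1:0→1
  Δ5: w2:1→0
  (5Δ to stable)
t=7 Δ0: w1=1 w2=0 w0=1 w3=0 clk=1
  Δ1: clk:1→0
  (1Δ to stable)
t=8 Δ0: w1=1 w2=0 w0=1 w3=0 clk=0
  Δ1: clk:0→1
  Δ2: w3:0→1
  Δ3: w1:1→0, w2:0→1, w0:1→0
  Δ4: w1:0→1
  Δ5: w2:1→0
  (5Δ to stable)
t=9 Δ0: w1=1 w2=0 w0=0 w3=1 clk=1
  Δ1: clk:1→0
  (1Δ to stable)
t=10 Δ0: w1=1 w2=0 w0=0 w3=1 clk=0
  Δ1: clk:0→1
  Δ2: w3:1→0
  Δ3: w1:1→0, w2:0→1, w0:0→1
  Δ4: w1:0→1
  Δ5: w2:1→0
  (5Δ to stable)
t=11 Δ0: w1=1 w2=0 w0=1 w3=0 clk=1
  Δ1: clk:1→0
  (1Δ to stable)
t=12 Δ0: w1=1 w2=0 w0=1 w3=0 clk=0
  Δ1: clk:0→1
  Δ2: w3:0→1
  Δ3: w1:1→0, w2:0→1, w0:1→0
  Δ4: w1:0→1
  Δ5: w2:1→0
  (5Δ to stable)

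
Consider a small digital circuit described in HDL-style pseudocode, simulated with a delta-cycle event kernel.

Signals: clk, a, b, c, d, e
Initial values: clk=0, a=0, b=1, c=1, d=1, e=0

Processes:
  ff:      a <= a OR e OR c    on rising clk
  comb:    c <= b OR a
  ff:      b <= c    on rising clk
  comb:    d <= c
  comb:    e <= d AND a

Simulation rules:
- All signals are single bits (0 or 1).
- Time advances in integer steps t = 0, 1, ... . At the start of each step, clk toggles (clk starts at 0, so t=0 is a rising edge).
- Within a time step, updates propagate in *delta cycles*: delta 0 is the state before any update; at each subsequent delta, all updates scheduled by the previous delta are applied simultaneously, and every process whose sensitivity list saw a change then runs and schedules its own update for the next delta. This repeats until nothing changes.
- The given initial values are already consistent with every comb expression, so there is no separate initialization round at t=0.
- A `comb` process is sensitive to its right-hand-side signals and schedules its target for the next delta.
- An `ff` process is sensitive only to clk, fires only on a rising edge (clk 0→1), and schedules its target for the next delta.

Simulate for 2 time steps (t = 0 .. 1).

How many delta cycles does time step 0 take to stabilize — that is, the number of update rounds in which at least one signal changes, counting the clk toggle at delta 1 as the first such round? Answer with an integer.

t=0 Δ0: c=1 clk=0 b=1 a=0 d=1 e=0
  Δ1: clk:0→1
  Δ2: a:0→1
  Δ3: e:0→1
  (3Δ to stable)
t=1 Δ0: c=1 clk=1 b=1 a=1 d=1 e=1
  Δ1: clk:1→0
  (1Δ to stable)

3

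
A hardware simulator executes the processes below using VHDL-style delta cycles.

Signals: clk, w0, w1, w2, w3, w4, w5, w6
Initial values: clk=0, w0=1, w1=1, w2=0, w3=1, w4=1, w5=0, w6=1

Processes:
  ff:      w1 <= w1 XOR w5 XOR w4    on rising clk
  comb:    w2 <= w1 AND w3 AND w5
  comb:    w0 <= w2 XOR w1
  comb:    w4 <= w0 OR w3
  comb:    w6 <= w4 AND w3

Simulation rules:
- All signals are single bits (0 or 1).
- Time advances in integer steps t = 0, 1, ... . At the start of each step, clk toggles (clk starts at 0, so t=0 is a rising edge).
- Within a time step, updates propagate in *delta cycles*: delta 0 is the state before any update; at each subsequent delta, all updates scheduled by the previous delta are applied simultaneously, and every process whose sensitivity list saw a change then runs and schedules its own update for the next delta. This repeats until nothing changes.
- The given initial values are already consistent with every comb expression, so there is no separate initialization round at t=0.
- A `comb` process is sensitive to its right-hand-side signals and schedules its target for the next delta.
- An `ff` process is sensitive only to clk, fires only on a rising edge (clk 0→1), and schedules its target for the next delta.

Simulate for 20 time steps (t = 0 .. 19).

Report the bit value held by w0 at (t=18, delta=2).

0

t0.Δ0 w2=0 clk=0 w0=1 w5=0 w1=1 w3=1 w4=1 w6=1
t0.Δ1 w2=0 clk=1 w0=1 w5=0 w1=1 w3=1 w4=1 w6=1
t0.Δ2 w2=0 clk=1 w0=1 w5=0 w1=0 w3=1 w4=1 w6=1
t0.Δ3 w2=0 clk=1 w0=0 w5=0 w1=0 w3=1 w4=1 w6=1
t1.Δ0 w2=0 clk=1 w0=0 w5=0 w1=0 w3=1 w4=1 w6=1
t1.Δ1 w2=0 clk=0 w0=0 w5=0 w1=0 w3=1 w4=1 w6=1
t2.Δ0 w2=0 clk=0 w0=0 w5=0 w1=0 w3=1 w4=1 w6=1
t2.Δ1 w2=0 clk=1 w0=0 w5=0 w1=0 w3=1 w4=1 w6=1
t2.Δ2 w2=0 clk=1 w0=0 w5=0 w1=1 w3=1 w4=1 w6=1
t2.Δ3 w2=0 clk=1 w0=1 w5=0 w1=1 w3=1 w4=1 w6=1
t3.Δ0 w2=0 clk=1 w0=1 w5=0 w1=1 w3=1 w4=1 w6=1
t3.Δ1 w2=0 clk=0 w0=1 w5=0 w1=1 w3=1 w4=1 w6=1
t4.Δ0 w2=0 clk=0 w0=1 w5=0 w1=1 w3=1 w4=1 w6=1
t4.Δ1 w2=0 clk=1 w0=1 w5=0 w1=1 w3=1 w4=1 w6=1
t4.Δ2 w2=0 clk=1 w0=1 w5=0 w1=0 w3=1 w4=1 w6=1
t4.Δ3 w2=0 clk=1 w0=0 w5=0 w1=0 w3=1 w4=1 w6=1
t5.Δ0 w2=0 clk=1 w0=0 w5=0 w1=0 w3=1 w4=1 w6=1
t5.Δ1 w2=0 clk=0 w0=0 w5=0 w1=0 w3=1 w4=1 w6=1
t6.Δ0 w2=0 clk=0 w0=0 w5=0 w1=0 w3=1 w4=1 w6=1
t6.Δ1 w2=0 clk=1 w0=0 w5=0 w1=0 w3=1 w4=1 w6=1
t6.Δ2 w2=0 clk=1 w0=0 w5=0 w1=1 w3=1 w4=1 w6=1
t6.Δ3 w2=0 clk=1 w0=1 w5=0 w1=1 w3=1 w4=1 w6=1
t7.Δ0 w2=0 clk=1 w0=1 w5=0 w1=1 w3=1 w4=1 w6=1
t7.Δ1 w2=0 clk=0 w0=1 w5=0 w1=1 w3=1 w4=1 w6=1
t8.Δ0 w2=0 clk=0 w0=1 w5=0 w1=1 w3=1 w4=1 w6=1
t8.Δ1 w2=0 clk=1 w0=1 w5=0 w1=1 w3=1 w4=1 w6=1
t8.Δ2 w2=0 clk=1 w0=1 w5=0 w1=0 w3=1 w4=1 w6=1
t8.Δ3 w2=0 clk=1 w0=0 w5=0 w1=0 w3=1 w4=1 w6=1
t9.Δ0 w2=0 clk=1 w0=0 w5=0 w1=0 w3=1 w4=1 w6=1
t9.Δ1 w2=0 clk=0 w0=0 w5=0 w1=0 w3=1 w4=1 w6=1
t10.Δ0 w2=0 clk=0 w0=0 w5=0 w1=0 w3=1 w4=1 w6=1
t10.Δ1 w2=0 clk=1 w0=0 w5=0 w1=0 w3=1 w4=1 w6=1
t10.Δ2 w2=0 clk=1 w0=0 w5=0 w1=1 w3=1 w4=1 w6=1
t10.Δ3 w2=0 clk=1 w0=1 w5=0 w1=1 w3=1 w4=1 w6=1
t11.Δ0 w2=0 clk=1 w0=1 w5=0 w1=1 w3=1 w4=1 w6=1
t11.Δ1 w2=0 clk=0 w0=1 w5=0 w1=1 w3=1 w4=1 w6=1
t12.Δ0 w2=0 clk=0 w0=1 w5=0 w1=1 w3=1 w4=1 w6=1
t12.Δ1 w2=0 clk=1 w0=1 w5=0 w1=1 w3=1 w4=1 w6=1
t12.Δ2 w2=0 clk=1 w0=1 w5=0 w1=0 w3=1 w4=1 w6=1
t12.Δ3 w2=0 clk=1 w0=0 w5=0 w1=0 w3=1 w4=1 w6=1
t13.Δ0 w2=0 clk=1 w0=0 w5=0 w1=0 w3=1 w4=1 w6=1
t13.Δ1 w2=0 clk=0 w0=0 w5=0 w1=0 w3=1 w4=1 w6=1
t14.Δ0 w2=0 clk=0 w0=0 w5=0 w1=0 w3=1 w4=1 w6=1
t14.Δ1 w2=0 clk=1 w0=0 w5=0 w1=0 w3=1 w4=1 w6=1
t14.Δ2 w2=0 clk=1 w0=0 w5=0 w1=1 w3=1 w4=1 w6=1
t14.Δ3 w2=0 clk=1 w0=1 w5=0 w1=1 w3=1 w4=1 w6=1
t15.Δ0 w2=0 clk=1 w0=1 w5=0 w1=1 w3=1 w4=1 w6=1
t15.Δ1 w2=0 clk=0 w0=1 w5=0 w1=1 w3=1 w4=1 w6=1
t16.Δ0 w2=0 clk=0 w0=1 w5=0 w1=1 w3=1 w4=1 w6=1
t16.Δ1 w2=0 clk=1 w0=1 w5=0 w1=1 w3=1 w4=1 w6=1
t16.Δ2 w2=0 clk=1 w0=1 w5=0 w1=0 w3=1 w4=1 w6=1
t16.Δ3 w2=0 clk=1 w0=0 w5=0 w1=0 w3=1 w4=1 w6=1
t17.Δ0 w2=0 clk=1 w0=0 w5=0 w1=0 w3=1 w4=1 w6=1
t17.Δ1 w2=0 clk=0 w0=0 w5=0 w1=0 w3=1 w4=1 w6=1
t18.Δ0 w2=0 clk=0 w0=0 w5=0 w1=0 w3=1 w4=1 w6=1
t18.Δ1 w2=0 clk=1 w0=0 w5=0 w1=0 w3=1 w4=1 w6=1
t18.Δ2 w2=0 clk=1 w0=0 w5=0 w1=1 w3=1 w4=1 w6=1
t18.Δ3 w2=0 clk=1 w0=1 w5=0 w1=1 w3=1 w4=1 w6=1
t19.Δ0 w2=0 clk=1 w0=1 w5=0 w1=1 w3=1 w4=1 w6=1
t19.Δ1 w2=0 clk=0 w0=1 w5=0 w1=1 w3=1 w4=1 w6=1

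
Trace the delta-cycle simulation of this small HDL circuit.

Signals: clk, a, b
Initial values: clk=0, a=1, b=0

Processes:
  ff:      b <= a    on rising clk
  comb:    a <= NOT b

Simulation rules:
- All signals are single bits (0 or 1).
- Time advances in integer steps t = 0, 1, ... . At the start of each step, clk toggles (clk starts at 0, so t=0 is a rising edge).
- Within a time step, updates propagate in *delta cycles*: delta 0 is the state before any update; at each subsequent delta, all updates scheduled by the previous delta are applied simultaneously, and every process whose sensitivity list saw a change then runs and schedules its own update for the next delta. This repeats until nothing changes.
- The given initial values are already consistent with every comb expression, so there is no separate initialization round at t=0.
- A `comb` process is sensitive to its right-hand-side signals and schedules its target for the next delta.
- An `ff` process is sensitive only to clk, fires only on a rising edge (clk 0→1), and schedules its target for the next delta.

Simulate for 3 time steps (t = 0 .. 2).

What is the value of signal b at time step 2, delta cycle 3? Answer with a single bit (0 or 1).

0

t=0 Δ0: a=1 clk=0 b=0
  Δ1: clk:0→1
  Δ2: b:0→1
  Δ3: a:1→0
  (3Δ to stable)
t=1 Δ0: a=0 clk=1 b=1
  Δ1: clk:1→0
  (1Δ to stable)
t=2 Δ0: a=0 clk=0 b=1
  Δ1: clk:0→1
  Δ2: b:1→0
  Δ3: a:0→1
  (3Δ to stable)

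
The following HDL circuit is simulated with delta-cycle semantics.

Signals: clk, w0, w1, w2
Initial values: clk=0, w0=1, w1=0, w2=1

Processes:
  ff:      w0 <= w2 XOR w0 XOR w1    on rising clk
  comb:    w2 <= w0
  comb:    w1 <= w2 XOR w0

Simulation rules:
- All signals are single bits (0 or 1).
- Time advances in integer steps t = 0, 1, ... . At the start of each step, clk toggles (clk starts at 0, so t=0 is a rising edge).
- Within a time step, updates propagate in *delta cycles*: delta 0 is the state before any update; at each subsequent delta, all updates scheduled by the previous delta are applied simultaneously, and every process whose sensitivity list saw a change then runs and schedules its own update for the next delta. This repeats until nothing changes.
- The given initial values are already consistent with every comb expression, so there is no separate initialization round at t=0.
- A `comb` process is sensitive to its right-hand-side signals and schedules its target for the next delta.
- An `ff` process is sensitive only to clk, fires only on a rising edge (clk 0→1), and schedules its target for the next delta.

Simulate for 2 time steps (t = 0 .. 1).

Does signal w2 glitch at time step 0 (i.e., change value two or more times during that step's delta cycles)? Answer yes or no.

t0.Δ0 w0=1 w2=1 clk=0 w1=0
t0.Δ1 w0=1 w2=1 clk=1 w1=0
t0.Δ2 w0=0 w2=1 clk=1 w1=0
t0.Δ3 w0=0 w2=0 clk=1 w1=1
t0.Δ4 w0=0 w2=0 clk=1 w1=0
t1.Δ0 w0=0 w2=0 clk=1 w1=0
t1.Δ1 w0=0 w2=0 clk=0 w1=0

no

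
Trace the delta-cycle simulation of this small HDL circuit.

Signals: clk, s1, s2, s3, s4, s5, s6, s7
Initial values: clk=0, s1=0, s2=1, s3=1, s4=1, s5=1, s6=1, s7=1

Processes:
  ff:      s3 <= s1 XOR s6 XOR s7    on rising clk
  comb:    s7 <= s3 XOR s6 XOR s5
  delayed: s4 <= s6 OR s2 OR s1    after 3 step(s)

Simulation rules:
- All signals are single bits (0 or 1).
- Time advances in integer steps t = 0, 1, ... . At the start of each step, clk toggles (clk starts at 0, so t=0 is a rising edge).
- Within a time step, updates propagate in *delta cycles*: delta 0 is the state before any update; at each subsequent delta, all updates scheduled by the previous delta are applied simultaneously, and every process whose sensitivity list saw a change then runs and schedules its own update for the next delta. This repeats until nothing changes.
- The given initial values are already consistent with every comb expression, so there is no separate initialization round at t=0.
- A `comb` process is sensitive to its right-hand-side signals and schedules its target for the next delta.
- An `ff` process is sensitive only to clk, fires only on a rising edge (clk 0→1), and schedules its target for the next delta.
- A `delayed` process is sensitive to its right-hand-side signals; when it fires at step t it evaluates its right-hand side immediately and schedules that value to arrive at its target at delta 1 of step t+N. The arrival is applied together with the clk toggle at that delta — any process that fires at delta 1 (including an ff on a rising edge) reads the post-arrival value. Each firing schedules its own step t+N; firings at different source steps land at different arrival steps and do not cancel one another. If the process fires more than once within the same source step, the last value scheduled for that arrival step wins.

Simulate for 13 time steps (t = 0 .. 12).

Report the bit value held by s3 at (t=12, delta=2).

t=0 Δ0: s7=1 s2=1 s6=1 s3=1 s1=0 s5=1 s4=1 clk=0
  Δ1: clk:0→1
  Δ2: s3:1→0
  Δ3: s7:1→0
  (3Δ to stable)
t=1 Δ0: s7=0 s2=1 s6=1 s3=0 s1=0 s5=1 s4=1 clk=1
  Δ1: clk:1→0
  (1Δ to stable)
t=2 Δ0: s7=0 s2=1 s6=1 s3=0 s1=0 s5=1 s4=1 clk=0
  Δ1: clk:0→1
  Δ2: s3:0→1
  Δ3: s7:0→1
  (3Δ to stable)
t=3 Δ0: s7=1 s2=1 s6=1 s3=1 s1=0 s5=1 s4=1 clk=1
  Δ1: clk:1→0
  (1Δ to stable)
t=4 Δ0: s7=1 s2=1 s6=1 s3=1 s1=0 s5=1 s4=1 clk=0
  Δ1: clk:0→1
  Δ2: s3:1→0
  Δ3: s7:1→0
  (3Δ to stable)
t=5 Δ0: s7=0 s2=1 s6=1 s3=0 s1=0 s5=1 s4=1 clk=1
  Δ1: clk:1→0
  (1Δ to stable)
t=6 Δ0: s7=0 s2=1 s6=1 s3=0 s1=0 s5=1 s4=1 clk=0
  Δ1: clk:0→1
  Δ2: s3:0→1
  Δ3: s7:0→1
  (3Δ to stable)
t=7 Δ0: s7=1 s2=1 s6=1 s3=1 s1=0 s5=1 s4=1 clk=1
  Δ1: clk:1→0
  (1Δ to stable)
t=8 Δ0: s7=1 s2=1 s6=1 s3=1 s1=0 s5=1 s4=1 clk=0
  Δ1: clk:0→1
  Δ2: s3:1→0
  Δ3: s7:1→0
  (3Δ to stable)
t=9 Δ0: s7=0 s2=1 s6=1 s3=0 s1=0 s5=1 s4=1 clk=1
  Δ1: clk:1→0
  (1Δ to stable)
t=10 Δ0: s7=0 s2=1 s6=1 s3=0 s1=0 s5=1 s4=1 clk=0
  Δ1: clk:0→1
  Δ2: s3:0→1
  Δ3: s7:0→1
  (3Δ to stable)
t=11 Δ0: s7=1 s2=1 s6=1 s3=1 s1=0 s5=1 s4=1 clk=1
  Δ1: clk:1→0
  (1Δ to stable)
t=12 Δ0: s7=1 s2=1 s6=1 s3=1 s1=0 s5=1 s4=1 clk=0
  Δ1: clk:0→1
  Δ2: s3:1→0
  Δ3: s7:1→0
  (3Δ to stable)

0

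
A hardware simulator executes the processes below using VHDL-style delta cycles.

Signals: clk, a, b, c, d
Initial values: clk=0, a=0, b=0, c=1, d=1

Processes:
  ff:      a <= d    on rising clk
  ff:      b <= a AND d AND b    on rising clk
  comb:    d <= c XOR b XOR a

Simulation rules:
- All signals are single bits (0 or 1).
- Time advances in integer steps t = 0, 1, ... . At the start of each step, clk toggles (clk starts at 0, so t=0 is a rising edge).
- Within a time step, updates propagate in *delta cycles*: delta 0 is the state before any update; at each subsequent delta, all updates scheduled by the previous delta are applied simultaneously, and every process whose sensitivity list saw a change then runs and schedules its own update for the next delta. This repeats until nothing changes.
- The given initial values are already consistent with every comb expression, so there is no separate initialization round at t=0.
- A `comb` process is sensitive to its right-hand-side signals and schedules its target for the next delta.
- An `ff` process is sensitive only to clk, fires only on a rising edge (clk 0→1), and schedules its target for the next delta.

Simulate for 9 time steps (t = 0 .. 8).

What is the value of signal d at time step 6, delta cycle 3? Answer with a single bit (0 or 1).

1

t=0 Δ0: clk=0 c=1 d=1 b=0 a=0
  Δ1: clk:0→1
  Δ2: a:0→1
  Δ3: d:1→0
  (3Δ to stable)
t=1 Δ0: clk=1 c=1 d=0 b=0 a=1
  Δ1: clk:1→0
  (1Δ to stable)
t=2 Δ0: clk=0 c=1 d=0 b=0 a=1
  Δ1: clk:0→1
  Δ2: a:1→0
  Δ3: d:0→1
  (3Δ to stable)
t=3 Δ0: clk=1 c=1 d=1 b=0 a=0
  Δ1: clk:1→0
  (1Δ to stable)
t=4 Δ0: clk=0 c=1 d=1 b=0 a=0
  Δ1: clk:0→1
  Δ2: a:0→1
  Δ3: d:1→0
  (3Δ to stable)
t=5 Δ0: clk=1 c=1 d=0 b=0 a=1
  Δ1: clk:1→0
  (1Δ to stable)
t=6 Δ0: clk=0 c=1 d=0 b=0 a=1
  Δ1: clk:0→1
  Δ2: a:1→0
  Δ3: d:0→1
  (3Δ to stable)
t=7 Δ0: clk=1 c=1 d=1 b=0 a=0
  Δ1: clk:1→0
  (1Δ to stable)
t=8 Δ0: clk=0 c=1 d=1 b=0 a=0
  Δ1: clk:0→1
  Δ2: a:0→1
  Δ3: d:1→0
  (3Δ to stable)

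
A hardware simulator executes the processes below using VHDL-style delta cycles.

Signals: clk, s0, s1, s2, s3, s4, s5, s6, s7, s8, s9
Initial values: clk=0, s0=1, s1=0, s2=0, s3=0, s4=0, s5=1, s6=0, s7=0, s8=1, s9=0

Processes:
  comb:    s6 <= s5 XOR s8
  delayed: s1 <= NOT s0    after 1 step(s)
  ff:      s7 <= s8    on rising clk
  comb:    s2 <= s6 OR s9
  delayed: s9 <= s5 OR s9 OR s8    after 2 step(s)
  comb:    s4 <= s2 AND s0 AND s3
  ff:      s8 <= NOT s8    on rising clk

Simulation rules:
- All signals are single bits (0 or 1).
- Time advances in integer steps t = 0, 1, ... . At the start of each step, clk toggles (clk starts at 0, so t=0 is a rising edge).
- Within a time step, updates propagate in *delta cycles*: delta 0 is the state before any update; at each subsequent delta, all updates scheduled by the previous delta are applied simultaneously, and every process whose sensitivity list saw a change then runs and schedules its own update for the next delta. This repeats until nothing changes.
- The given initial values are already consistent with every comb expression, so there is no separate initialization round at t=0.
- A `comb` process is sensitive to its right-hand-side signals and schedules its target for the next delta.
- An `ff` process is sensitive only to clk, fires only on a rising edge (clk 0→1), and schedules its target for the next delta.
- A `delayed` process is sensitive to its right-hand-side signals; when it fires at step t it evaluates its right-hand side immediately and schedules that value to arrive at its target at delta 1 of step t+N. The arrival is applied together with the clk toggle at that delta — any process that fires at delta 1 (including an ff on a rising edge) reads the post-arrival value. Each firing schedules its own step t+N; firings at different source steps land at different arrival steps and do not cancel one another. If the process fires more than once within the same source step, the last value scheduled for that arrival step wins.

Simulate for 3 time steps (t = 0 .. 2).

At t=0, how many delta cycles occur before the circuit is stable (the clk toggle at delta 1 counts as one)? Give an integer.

4

t0.Δ0 s3=0 s0=1 s6=0 s2=0 clk=0 s5=1 s8=1 s7=0 s4=0 s9=0 s1=0
t0.Δ1 s3=0 s0=1 s6=0 s2=0 clk=1 s5=1 s8=1 s7=0 s4=0 s9=0 s1=0
t0.Δ2 s3=0 s0=1 s6=0 s2=0 clk=1 s5=1 s8=0 s7=1 s4=0 s9=0 s1=0
t0.Δ3 s3=0 s0=1 s6=1 s2=0 clk=1 s5=1 s8=0 s7=1 s4=0 s9=0 s1=0
t0.Δ4 s3=0 s0=1 s6=1 s2=1 clk=1 s5=1 s8=0 s7=1 s4=0 s9=0 s1=0
t1.Δ0 s3=0 s0=1 s6=1 s2=1 clk=1 s5=1 s8=0 s7=1 s4=0 s9=0 s1=0
t1.Δ1 s3=0 s0=1 s6=1 s2=1 clk=0 s5=1 s8=0 s7=1 s4=0 s9=0 s1=0
t2.Δ0 s3=0 s0=1 s6=1 s2=1 clk=0 s5=1 s8=0 s7=1 s4=0 s9=0 s1=0
t2.Δ1 s3=0 s0=1 s6=1 s2=1 clk=1 s5=1 s8=0 s7=1 s4=0 s9=1 s1=0
t2.Δ2 s3=0 s0=1 s6=1 s2=1 clk=1 s5=1 s8=1 s7=0 s4=0 s9=1 s1=0
t2.Δ3 s3=0 s0=1 s6=0 s2=1 clk=1 s5=1 s8=1 s7=0 s4=0 s9=1 s1=0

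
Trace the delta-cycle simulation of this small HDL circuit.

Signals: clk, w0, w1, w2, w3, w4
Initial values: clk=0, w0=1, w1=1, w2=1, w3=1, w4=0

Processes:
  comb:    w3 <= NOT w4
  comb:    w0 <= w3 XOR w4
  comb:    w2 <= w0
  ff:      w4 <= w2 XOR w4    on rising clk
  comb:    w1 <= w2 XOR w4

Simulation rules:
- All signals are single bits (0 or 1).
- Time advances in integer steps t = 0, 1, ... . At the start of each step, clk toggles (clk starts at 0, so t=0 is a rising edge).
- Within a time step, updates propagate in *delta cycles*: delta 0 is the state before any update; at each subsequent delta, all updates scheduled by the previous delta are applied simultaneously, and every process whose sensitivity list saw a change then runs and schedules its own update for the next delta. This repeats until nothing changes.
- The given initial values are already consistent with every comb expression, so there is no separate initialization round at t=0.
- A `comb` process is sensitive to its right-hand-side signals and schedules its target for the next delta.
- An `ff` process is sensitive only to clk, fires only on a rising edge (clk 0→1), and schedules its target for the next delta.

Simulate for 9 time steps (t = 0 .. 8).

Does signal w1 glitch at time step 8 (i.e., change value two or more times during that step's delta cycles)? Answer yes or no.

t0.Δ0 w0=1 w1=1 clk=0 w4=0 w3=1 w2=1
t0.Δ1 w0=1 w1=1 clk=1 w4=0 w3=1 w2=1
t0.Δ2 w0=1 w1=1 clk=1 w4=1 w3=1 w2=1
t0.Δ3 w0=0 w1=0 clk=1 w4=1 w3=0 w2=1
t0.Δ4 w0=1 w1=0 clk=1 w4=1 w3=0 w2=0
t0.Δ5 w0=1 w1=1 clk=1 w4=1 w3=0 w2=1
t0.Δ6 w0=1 w1=0 clk=1 w4=1 w3=0 w2=1
t1.Δ0 w0=1 w1=0 clk=1 w4=1 w3=0 w2=1
t1.Δ1 w0=1 w1=0 clk=0 w4=1 w3=0 w2=1
t2.Δ0 w0=1 w1=0 clk=0 w4=1 w3=0 w2=1
t2.Δ1 w0=1 w1=0 clk=1 w4=1 w3=0 w2=1
t2.Δ2 w0=1 w1=0 clk=1 w4=0 w3=0 w2=1
t2.Δ3 w0=0 w1=1 clk=1 w4=0 w3=1 w2=1
t2.Δ4 w0=1 w1=1 clk=1 w4=0 w3=1 w2=0
t2.Δ5 w0=1 w1=0 clk=1 w4=0 w3=1 w2=1
t2.Δ6 w0=1 w1=1 clk=1 w4=0 w3=1 w2=1
t3.Δ0 w0=1 w1=1 clk=1 w4=0 w3=1 w2=1
t3.Δ1 w0=1 w1=1 clk=0 w4=0 w3=1 w2=1
t4.Δ0 w0=1 w1=1 clk=0 w4=0 w3=1 w2=1
t4.Δ1 w0=1 w1=1 clk=1 w4=0 w3=1 w2=1
t4.Δ2 w0=1 w1=1 clk=1 w4=1 w3=1 w2=1
t4.Δ3 w0=0 w1=0 clk=1 w4=1 w3=0 w2=1
t4.Δ4 w0=1 w1=0 clk=1 w4=1 w3=0 w2=0
t4.Δ5 w0=1 w1=1 clk=1 w4=1 w3=0 w2=1
t4.Δ6 w0=1 w1=0 clk=1 w4=1 w3=0 w2=1
t5.Δ0 w0=1 w1=0 clk=1 w4=1 w3=0 w2=1
t5.Δ1 w0=1 w1=0 clk=0 w4=1 w3=0 w2=1
t6.Δ0 w0=1 w1=0 clk=0 w4=1 w3=0 w2=1
t6.Δ1 w0=1 w1=0 clk=1 w4=1 w3=0 w2=1
t6.Δ2 w0=1 w1=0 clk=1 w4=0 w3=0 w2=1
t6.Δ3 w0=0 w1=1 clk=1 w4=0 w3=1 w2=1
t6.Δ4 w0=1 w1=1 clk=1 w4=0 w3=1 w2=0
t6.Δ5 w0=1 w1=0 clk=1 w4=0 w3=1 w2=1
t6.Δ6 w0=1 w1=1 clk=1 w4=0 w3=1 w2=1
t7.Δ0 w0=1 w1=1 clk=1 w4=0 w3=1 w2=1
t7.Δ1 w0=1 w1=1 clk=0 w4=0 w3=1 w2=1
t8.Δ0 w0=1 w1=1 clk=0 w4=0 w3=1 w2=1
t8.Δ1 w0=1 w1=1 clk=1 w4=0 w3=1 w2=1
t8.Δ2 w0=1 w1=1 clk=1 w4=1 w3=1 w2=1
t8.Δ3 w0=0 w1=0 clk=1 w4=1 w3=0 w2=1
t8.Δ4 w0=1 w1=0 clk=1 w4=1 w3=0 w2=0
t8.Δ5 w0=1 w1=1 clk=1 w4=1 w3=0 w2=1
t8.Δ6 w0=1 w1=0 clk=1 w4=1 w3=0 w2=1

yes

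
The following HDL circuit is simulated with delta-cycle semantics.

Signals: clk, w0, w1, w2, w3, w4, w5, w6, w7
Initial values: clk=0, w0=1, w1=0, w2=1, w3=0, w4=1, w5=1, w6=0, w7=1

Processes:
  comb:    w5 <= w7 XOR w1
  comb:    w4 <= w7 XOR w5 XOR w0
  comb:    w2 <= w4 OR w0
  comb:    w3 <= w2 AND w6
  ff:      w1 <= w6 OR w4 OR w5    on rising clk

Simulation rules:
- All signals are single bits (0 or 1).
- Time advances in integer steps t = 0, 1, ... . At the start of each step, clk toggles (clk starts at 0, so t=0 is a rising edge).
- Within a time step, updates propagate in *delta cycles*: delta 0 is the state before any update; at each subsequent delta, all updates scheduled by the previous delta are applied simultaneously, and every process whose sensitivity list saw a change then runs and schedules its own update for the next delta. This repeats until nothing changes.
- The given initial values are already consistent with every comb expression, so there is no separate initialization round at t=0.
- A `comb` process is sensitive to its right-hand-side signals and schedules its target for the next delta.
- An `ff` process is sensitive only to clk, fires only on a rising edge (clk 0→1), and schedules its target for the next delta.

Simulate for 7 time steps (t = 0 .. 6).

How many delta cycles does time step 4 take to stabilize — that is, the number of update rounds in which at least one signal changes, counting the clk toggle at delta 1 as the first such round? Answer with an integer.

4

t0.Δ0 clk=0 w1=0 w3=0 w4=1 w6=0 w0=1 w2=1 w7=1 w5=1
t0.Δ1 clk=1 w1=0 w3=0 w4=1 w6=0 w0=1 w2=1 w7=1 w5=1
t0.Δ2 clk=1 w1=1 w3=0 w4=1 w6=0 w0=1 w2=1 w7=1 w5=1
t0.Δ3 clk=1 w1=1 w3=0 w4=1 w6=0 w0=1 w2=1 w7=1 w5=0
t0.Δ4 clk=1 w1=1 w3=0 w4=0 w6=0 w0=1 w2=1 w7=1 w5=0
t1.Δ0 clk=1 w1=1 w3=0 w4=0 w6=0 w0=1 w2=1 w7=1 w5=0
t1.Δ1 clk=0 w1=1 w3=0 w4=0 w6=0 w0=1 w2=1 w7=1 w5=0
t2.Δ0 clk=0 w1=1 w3=0 w4=0 w6=0 w0=1 w2=1 w7=1 w5=0
t2.Δ1 clk=1 w1=1 w3=0 w4=0 w6=0 w0=1 w2=1 w7=1 w5=0
t2.Δ2 clk=1 w1=0 w3=0 w4=0 w6=0 w0=1 w2=1 w7=1 w5=0
t2.Δ3 clk=1 w1=0 w3=0 w4=0 w6=0 w0=1 w2=1 w7=1 w5=1
t2.Δ4 clk=1 w1=0 w3=0 w4=1 w6=0 w0=1 w2=1 w7=1 w5=1
t3.Δ0 clk=1 w1=0 w3=0 w4=1 w6=0 w0=1 w2=1 w7=1 w5=1
t3.Δ1 clk=0 w1=0 w3=0 w4=1 w6=0 w0=1 w2=1 w7=1 w5=1
t4.Δ0 clk=0 w1=0 w3=0 w4=1 w6=0 w0=1 w2=1 w7=1 w5=1
t4.Δ1 clk=1 w1=0 w3=0 w4=1 w6=0 w0=1 w2=1 w7=1 w5=1
t4.Δ2 clk=1 w1=1 w3=0 w4=1 w6=0 w0=1 w2=1 w7=1 w5=1
t4.Δ3 clk=1 w1=1 w3=0 w4=1 w6=0 w0=1 w2=1 w7=1 w5=0
t4.Δ4 clk=1 w1=1 w3=0 w4=0 w6=0 w0=1 w2=1 w7=1 w5=0
t5.Δ0 clk=1 w1=1 w3=0 w4=0 w6=0 w0=1 w2=1 w7=1 w5=0
t5.Δ1 clk=0 w1=1 w3=0 w4=0 w6=0 w0=1 w2=1 w7=1 w5=0
t6.Δ0 clk=0 w1=1 w3=0 w4=0 w6=0 w0=1 w2=1 w7=1 w5=0
t6.Δ1 clk=1 w1=1 w3=0 w4=0 w6=0 w0=1 w2=1 w7=1 w5=0
t6.Δ2 clk=1 w1=0 w3=0 w4=0 w6=0 w0=1 w2=1 w7=1 w5=0
t6.Δ3 clk=1 w1=0 w3=0 w4=0 w6=0 w0=1 w2=1 w7=1 w5=1
t6.Δ4 clk=1 w1=0 w3=0 w4=1 w6=0 w0=1 w2=1 w7=1 w5=1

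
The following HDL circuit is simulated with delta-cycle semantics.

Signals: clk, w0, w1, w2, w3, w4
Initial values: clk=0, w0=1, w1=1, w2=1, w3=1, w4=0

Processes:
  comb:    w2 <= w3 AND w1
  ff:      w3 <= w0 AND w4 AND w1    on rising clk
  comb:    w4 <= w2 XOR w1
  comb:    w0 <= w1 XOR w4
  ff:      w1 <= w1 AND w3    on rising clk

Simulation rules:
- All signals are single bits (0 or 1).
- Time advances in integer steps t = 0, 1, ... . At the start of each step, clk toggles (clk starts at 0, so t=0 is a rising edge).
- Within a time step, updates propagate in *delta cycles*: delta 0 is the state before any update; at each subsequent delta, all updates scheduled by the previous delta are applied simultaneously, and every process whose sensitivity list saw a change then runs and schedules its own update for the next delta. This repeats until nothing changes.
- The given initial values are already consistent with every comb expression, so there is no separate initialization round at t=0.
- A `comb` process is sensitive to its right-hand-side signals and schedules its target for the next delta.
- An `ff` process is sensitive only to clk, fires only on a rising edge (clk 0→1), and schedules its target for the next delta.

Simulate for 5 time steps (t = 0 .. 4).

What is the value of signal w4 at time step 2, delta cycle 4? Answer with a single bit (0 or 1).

t0.Δ0 w2=1 clk=0 w3=1 w4=0 w1=1 w0=1
t0.Δ1 w2=1 clk=1 w3=1 w4=0 w1=1 w0=1
t0.Δ2 w2=1 clk=1 w3=0 w4=0 w1=1 w0=1
t0.Δ3 w2=0 clk=1 w3=0 w4=0 w1=1 w0=1
t0.Δ4 w2=0 clk=1 w3=0 w4=1 w1=1 w0=1
t0.Δ5 w2=0 clk=1 w3=0 w4=1 w1=1 w0=0
t1.Δ0 w2=0 clk=1 w3=0 w4=1 w1=1 w0=0
t1.Δ1 w2=0 clk=0 w3=0 w4=1 w1=1 w0=0
t2.Δ0 w2=0 clk=0 w3=0 w4=1 w1=1 w0=0
t2.Δ1 w2=0 clk=1 w3=0 w4=1 w1=1 w0=0
t2.Δ2 w2=0 clk=1 w3=0 w4=1 w1=0 w0=0
t2.Δ3 w2=0 clk=1 w3=0 w4=0 w1=0 w0=1
t2.Δ4 w2=0 clk=1 w3=0 w4=0 w1=0 w0=0
t3.Δ0 w2=0 clk=1 w3=0 w4=0 w1=0 w0=0
t3.Δ1 w2=0 clk=0 w3=0 w4=0 w1=0 w0=0
t4.Δ0 w2=0 clk=0 w3=0 w4=0 w1=0 w0=0
t4.Δ1 w2=0 clk=1 w3=0 w4=0 w1=0 w0=0

0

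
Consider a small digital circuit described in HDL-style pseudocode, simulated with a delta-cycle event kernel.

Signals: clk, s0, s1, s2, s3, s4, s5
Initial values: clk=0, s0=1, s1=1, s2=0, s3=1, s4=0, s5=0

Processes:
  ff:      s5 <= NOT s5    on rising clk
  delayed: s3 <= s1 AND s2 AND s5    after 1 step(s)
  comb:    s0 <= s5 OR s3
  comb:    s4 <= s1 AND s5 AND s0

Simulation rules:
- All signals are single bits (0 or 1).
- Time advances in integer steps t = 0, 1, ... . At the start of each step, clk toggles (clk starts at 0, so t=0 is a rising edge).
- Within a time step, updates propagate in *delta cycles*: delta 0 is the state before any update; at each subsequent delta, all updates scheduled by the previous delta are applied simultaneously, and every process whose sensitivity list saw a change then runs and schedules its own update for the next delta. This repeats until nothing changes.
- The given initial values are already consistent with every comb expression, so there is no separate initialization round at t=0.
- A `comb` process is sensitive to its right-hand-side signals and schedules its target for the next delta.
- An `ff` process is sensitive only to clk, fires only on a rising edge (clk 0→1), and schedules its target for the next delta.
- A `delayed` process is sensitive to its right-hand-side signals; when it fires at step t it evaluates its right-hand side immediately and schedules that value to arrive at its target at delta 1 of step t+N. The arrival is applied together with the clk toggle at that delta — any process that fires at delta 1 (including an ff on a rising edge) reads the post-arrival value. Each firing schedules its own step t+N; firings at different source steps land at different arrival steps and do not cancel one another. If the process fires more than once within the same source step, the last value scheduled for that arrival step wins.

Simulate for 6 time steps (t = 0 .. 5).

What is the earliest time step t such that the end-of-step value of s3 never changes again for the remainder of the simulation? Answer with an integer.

1

t=0 Δ0: s4=0 s2=0 s1=1 s3=1 s0=1 s5=0 clk=0
  Δ1: clk:0→1
  Δ2: s5:0→1
  Δ3: s4:0→1
  (3Δ to stable)
t=1 Δ0: s4=1 s2=0 s1=1 s3=1 s0=1 s5=1 clk=1
  Δ1: s3:1→0, clk:1→0
  (1Δ to stable)
t=2 Δ0: s4=1 s2=0 s1=1 s3=0 s0=1 s5=1 clk=0
  Δ1: clk:0→1
  Δ2: s5:1→0
  Δ3: s4:1→0, s0:1→0
  (3Δ to stable)
t=3 Δ0: s4=0 s2=0 s1=1 s3=0 s0=0 s5=0 clk=1
  Δ1: clk:1→0
  (1Δ to stable)
t=4 Δ0: s4=0 s2=0 s1=1 s3=0 s0=0 s5=0 clk=0
  Δ1: clk:0→1
  Δ2: s5:0→1
  Δ3: s0:0→1
  Δ4: s4:0→1
  (4Δ to stable)
t=5 Δ0: s4=1 s2=0 s1=1 s3=0 s0=1 s5=1 clk=1
  Δ1: clk:1→0
  (1Δ to stable)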